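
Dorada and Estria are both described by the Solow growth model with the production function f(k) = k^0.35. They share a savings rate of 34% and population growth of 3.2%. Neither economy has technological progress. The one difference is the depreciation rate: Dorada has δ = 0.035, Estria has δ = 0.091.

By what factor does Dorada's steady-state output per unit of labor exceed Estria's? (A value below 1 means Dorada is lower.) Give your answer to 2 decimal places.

Steady-state y* = [s/(n + δ)]^(α/(1−α)), so the ratio is [ (s_D/(n + δ)_D) / (s_E/(n + δ)_E) ]^0.5385.
s_D/(n + δ)_D = 0.34/0.067 = 5.0746; s_E/(n + δ)_E = 0.34/0.123 = 2.7642.
Ratio = (5.0746/2.7642)^0.5385 = 1.8358^0.5385 ≈ 1.3870

y*_D / y*_E ≈ 1.39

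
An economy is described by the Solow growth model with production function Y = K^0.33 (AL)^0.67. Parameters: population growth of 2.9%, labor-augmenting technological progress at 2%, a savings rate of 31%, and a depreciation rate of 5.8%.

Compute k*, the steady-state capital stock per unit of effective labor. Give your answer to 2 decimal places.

k* ≈ 4.89

Steady state requires s·f(k) = (n + g + δ)·k, i.e. s·k^α = (n + g + δ)·k.
Dividing both sides by k: k^(1−α) = s / (n + g + δ).
k^0.67 = 0.31 / (0.029 + 0.020 + 0.058) = 0.31 / 0.107 = 2.8972
k* = 2.8972^(1/0.67) ≈ 4.8924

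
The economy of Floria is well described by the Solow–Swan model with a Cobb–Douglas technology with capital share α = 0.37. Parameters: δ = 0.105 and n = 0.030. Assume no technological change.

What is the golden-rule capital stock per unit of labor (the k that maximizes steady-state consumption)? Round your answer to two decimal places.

The golden rule sets f'(k) = n + δ, i.e. α·k^(α−1) = n + δ.
So k^(1−α) = α / (n + δ) = 0.37 / 0.135 = 2.7407.
k_gold = 2.7407^(1/0.63) ≈ 4.9547

k_gold ≈ 4.95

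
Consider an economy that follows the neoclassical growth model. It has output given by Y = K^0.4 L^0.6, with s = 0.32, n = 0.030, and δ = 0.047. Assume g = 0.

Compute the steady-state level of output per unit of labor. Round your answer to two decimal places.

At the steady state, Δk = 0, so s·k^α = (n + δ)·k.
Rearranging, k^(1−α) = s / (n + δ).
k^0.6 = 0.32 / (0.030 + 0.047) = 0.32 / 0.077 = 4.1558
k* = 4.1558^(1/0.6) ≈ 10.7421
y* = (k*)^α = 10.7421^0.4 ≈ 2.5849

y* = 2.58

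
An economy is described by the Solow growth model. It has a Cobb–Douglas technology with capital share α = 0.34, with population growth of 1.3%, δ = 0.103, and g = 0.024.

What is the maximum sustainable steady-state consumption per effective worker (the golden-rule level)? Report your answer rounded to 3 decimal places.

At the golden rule, f'(k) = n + g + δ, so α·k^(α−1) = n + g + δ and k_gold = (α/(n + g + δ))^(1/(1−α)).
k_gold = (0.34/0.140)^(1/0.66) = 2.4286^1.5152 ≈ 3.8361
c_gold = f(k_gold) − (n + g + δ)·k_gold = 1.5795 − 0.140×3.8361 ≈ 1.0424

c_gold ≈ 1.042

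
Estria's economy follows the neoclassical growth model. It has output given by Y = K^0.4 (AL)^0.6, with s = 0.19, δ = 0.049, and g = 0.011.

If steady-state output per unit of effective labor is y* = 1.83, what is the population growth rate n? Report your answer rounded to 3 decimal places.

n ≈ 0.017

At the steady state, Δk = 0, so s·k^α = (n + g + δ)·k.
Since y* = [s/(n + g + δ)]^(α/(1−α)), we have s/(n + g + δ) = (y*)^((1−α)/α) = 1.83^1.5 = 2.4756.
Therefore n + g + δ = s / 2.4756 = 0.19 / 2.4756 = 0.0767, so n = 0.0767 − 0.060 = 0.0167.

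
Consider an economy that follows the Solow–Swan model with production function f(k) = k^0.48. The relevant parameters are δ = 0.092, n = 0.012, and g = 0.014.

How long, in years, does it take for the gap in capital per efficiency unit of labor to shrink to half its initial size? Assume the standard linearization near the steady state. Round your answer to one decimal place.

half-life ≈ 11.3 years

Near the steady state the convergence rate is λ = (1 − α)(n + g + δ).
λ = (1 − 0.48) × 0.118 = 0.52 × 0.118 = 0.06136
Half-life = ln 2 / λ = 0.6931 / 0.06136 ≈ 11.30 years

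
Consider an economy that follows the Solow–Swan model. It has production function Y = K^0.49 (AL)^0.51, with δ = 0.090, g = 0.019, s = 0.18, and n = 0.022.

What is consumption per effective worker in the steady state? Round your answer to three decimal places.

At the steady state, Δk = 0, so s·k^α = (n + g + δ)·k.
Rearranging, k^(1−α) = s / (n + g + δ).
k^0.51 = 0.18 / (0.022 + 0.019 + 0.090) = 0.18 / 0.131 = 1.3740
k* = 1.3740^(1/0.51) ≈ 1.8645
y* = (k*)^α = 1.8645^0.49 ≈ 1.3570
c* = (1 − s)·y* = (1 − 0.18) × 1.3570 ≈ 1.1127

c* ≈ 1.113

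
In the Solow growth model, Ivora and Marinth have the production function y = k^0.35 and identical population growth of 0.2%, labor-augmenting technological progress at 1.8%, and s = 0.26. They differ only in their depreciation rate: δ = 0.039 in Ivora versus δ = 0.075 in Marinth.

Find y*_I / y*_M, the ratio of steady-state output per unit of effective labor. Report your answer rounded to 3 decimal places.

y*_I / y*_M ≈ 1.292

Steady-state y* = [s/(n + g + δ)]^(α/(1−α)), so the ratio is [ (s_I/(n + g + δ)_I) / (s_M/(n + g + δ)_M) ]^0.5385.
s_I/(n + g + δ)_I = 0.26/0.059 = 4.4068; s_M/(n + g + δ)_M = 0.26/0.095 = 2.7368.
Ratio = (4.4068/2.7368)^0.5385 = 1.6102^0.5385 ≈ 1.2924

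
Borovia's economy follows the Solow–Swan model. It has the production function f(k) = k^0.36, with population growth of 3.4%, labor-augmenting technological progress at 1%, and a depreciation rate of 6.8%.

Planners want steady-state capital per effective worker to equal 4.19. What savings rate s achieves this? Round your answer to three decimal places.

s ≈ 0.280

In steady state, investment equals break-even investment: s·k^α = (n + g + δ)·k.
So s / (n + g + δ) = (k*)^(1−α) = 4.19^0.64 = 2.5016.
Therefore s = 2.5016 × (n + g + δ) = 2.5016 × 0.112 = 0.2802.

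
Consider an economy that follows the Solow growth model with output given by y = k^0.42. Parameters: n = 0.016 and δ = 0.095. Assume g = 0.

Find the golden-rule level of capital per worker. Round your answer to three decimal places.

The golden rule sets f'(k) = n + δ, i.e. α·k^(α−1) = n + δ.
So k^(1−α) = α / (n + δ) = 0.42 / 0.111 = 3.7838.
k_gold = 3.7838^(1/0.58) ≈ 9.9181

k_gold ≈ 9.918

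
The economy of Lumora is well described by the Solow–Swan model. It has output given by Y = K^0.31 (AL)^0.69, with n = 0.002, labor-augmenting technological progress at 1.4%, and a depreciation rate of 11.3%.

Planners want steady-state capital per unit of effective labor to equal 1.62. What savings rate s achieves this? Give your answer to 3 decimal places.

s ≈ 0.180

In steady state, investment equals break-even investment: s·k^α = (n + g + δ)·k.
So s / (n + g + δ) = (k*)^(1−α) = 1.62^0.69 = 1.3950.
Therefore s = 1.3950 × (n + g + δ) = 1.3950 × 0.129 = 0.1800.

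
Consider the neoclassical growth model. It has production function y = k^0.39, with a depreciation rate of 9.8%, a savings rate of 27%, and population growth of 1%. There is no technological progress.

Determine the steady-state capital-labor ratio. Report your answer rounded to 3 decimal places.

k* = 4.491

At the steady state, Δk = 0, so s·k^α = (n + δ)·k.
Dividing both sides by k: k^(1−α) = s / (n + δ).
k^0.61 = 0.27 / (0.010 + 0.098) = 0.27 / 0.108 = 2.5000
k* = 2.5000^(1/0.61) ≈ 4.4912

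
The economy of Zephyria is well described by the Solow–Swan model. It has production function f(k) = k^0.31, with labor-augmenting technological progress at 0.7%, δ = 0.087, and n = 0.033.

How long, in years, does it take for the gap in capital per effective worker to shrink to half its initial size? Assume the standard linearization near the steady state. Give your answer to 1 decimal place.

t_½ ≈ 7.9 years

Near the steady state the convergence rate is λ = (1 − α)(n + g + δ).
λ = (1 − 0.31) × 0.127 = 0.69 × 0.127 = 0.08763
Half-life = ln 2 / λ = 0.6931 / 0.08763 ≈ 7.91 years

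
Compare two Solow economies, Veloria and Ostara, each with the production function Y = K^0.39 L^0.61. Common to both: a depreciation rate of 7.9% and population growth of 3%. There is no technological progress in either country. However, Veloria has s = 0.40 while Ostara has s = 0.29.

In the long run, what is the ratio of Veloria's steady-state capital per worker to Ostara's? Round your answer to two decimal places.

ratio ≈ 1.69

Steady-state k* = [s/(n + δ)]^(1/(1−α)), so the ratio is [ (s_V/(n + δ)_V) / (s_O/(n + δ)_O) ]^1.6393.
s_V/(n + δ)_V = 0.40/0.109 = 3.6697; s_O/(n + δ)_O = 0.29/0.109 = 2.6606.
Ratio = (3.6697/2.6606)^1.6393 = 1.3793^1.6393 ≈ 1.6941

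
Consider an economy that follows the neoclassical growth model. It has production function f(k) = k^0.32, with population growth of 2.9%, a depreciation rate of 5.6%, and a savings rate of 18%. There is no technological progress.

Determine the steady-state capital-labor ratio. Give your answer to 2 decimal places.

In steady state, investment equals break-even investment: s·k^α = (n + δ)·k.
Dividing both sides by k: k^(1−α) = s / (n + δ).
k^0.68 = 0.18 / (0.029 + 0.056) = 0.18 / 0.085 = 2.1176
k* = 2.1176^(1/0.68) ≈ 3.0143

k* = 3.01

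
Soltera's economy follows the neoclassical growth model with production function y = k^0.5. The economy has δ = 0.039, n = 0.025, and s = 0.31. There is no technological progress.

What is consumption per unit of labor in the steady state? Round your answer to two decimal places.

c* ≈ 3.34

In steady state, investment equals break-even investment: s·k^α = (n + δ)·k.
Rearranging, k^(1−α) = s / (n + δ).
k^0.5 = 0.31 / (0.025 + 0.039) = 0.31 / 0.064 = 4.8438
k* = 4.8438^(1/0.5) ≈ 23.4624
y* = (k*)^α = 23.4624^0.5 ≈ 4.8438
c* = (1 − s)·y* = (1 − 0.31) × 4.8438 ≈ 3.3422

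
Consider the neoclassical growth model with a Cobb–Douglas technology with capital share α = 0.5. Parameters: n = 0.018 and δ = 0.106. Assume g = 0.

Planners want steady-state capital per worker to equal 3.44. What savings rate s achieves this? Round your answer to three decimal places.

s ≈ 0.230

In steady state, investment equals break-even investment: s·k^α = (n + δ)·k.
So s / (n + δ) = (k*)^(1−α) = 3.44^0.5 = 1.8547.
Therefore s = 1.8547 × (n + δ) = 1.8547 × 0.124 = 0.2300.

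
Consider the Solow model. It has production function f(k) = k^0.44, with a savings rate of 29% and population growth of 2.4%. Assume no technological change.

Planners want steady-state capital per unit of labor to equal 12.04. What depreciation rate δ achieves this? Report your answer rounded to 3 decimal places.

δ ≈ 0.048

In steady state, investment equals break-even investment: s·k^α = (n + δ)·k.
So s / (n + δ) = (k*)^(1−α) = 12.04^0.56 = 4.0286.
Therefore n + δ = s / 4.0286 = 0.29 / 4.0286 = 0.0720, so δ = 0.0720 − 0.024 = 0.0480.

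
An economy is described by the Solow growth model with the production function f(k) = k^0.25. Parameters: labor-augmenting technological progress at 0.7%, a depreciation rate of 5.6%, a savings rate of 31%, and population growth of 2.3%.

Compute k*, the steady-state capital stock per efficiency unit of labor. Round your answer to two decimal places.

At the steady state, Δk = 0, so s·k^α = (n + g + δ)·k.
Rearranging, k^(1−α) = s / (n + g + δ).
k^0.75 = 0.31 / (0.023 + 0.007 + 0.056) = 0.31 / 0.086 = 3.6047
k* = 3.6047^(1/0.75) ≈ 5.5270

k* = 5.53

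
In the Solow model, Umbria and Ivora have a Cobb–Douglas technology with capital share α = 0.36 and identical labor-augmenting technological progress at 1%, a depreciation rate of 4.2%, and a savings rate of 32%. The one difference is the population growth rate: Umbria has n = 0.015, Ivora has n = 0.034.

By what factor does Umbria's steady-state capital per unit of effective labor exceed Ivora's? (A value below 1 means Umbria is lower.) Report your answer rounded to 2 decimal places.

ratio ≈ 1.48

Steady-state k* = [s/(n + g + δ)]^(1/(1−α)), so the ratio is [ (s_U/(n + g + δ)_U) / (s_I/(n + g + δ)_I) ]^1.5625.
s_U/(n + g + δ)_U = 0.32/0.067 = 4.7761; s_I/(n + g + δ)_I = 0.32/0.086 = 3.7209.
Ratio = (4.7761/3.7209)^1.5625 = 1.2836^1.5625 ≈ 1.4771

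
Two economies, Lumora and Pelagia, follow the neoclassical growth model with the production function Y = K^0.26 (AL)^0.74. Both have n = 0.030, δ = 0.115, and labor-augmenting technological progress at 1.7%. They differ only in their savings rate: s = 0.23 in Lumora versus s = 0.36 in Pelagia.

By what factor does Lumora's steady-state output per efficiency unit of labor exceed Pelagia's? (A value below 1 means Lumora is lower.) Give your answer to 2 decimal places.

Steady-state y* = [s/(n + g + δ)]^(α/(1−α)), so the ratio is [ (s_L/(n + g + δ)_L) / (s_P/(n + g + δ)_P) ]^0.3514.
s_L/(n + g + δ)_L = 0.23/0.162 = 1.4198; s_P/(n + g + δ)_P = 0.36/0.162 = 2.2222.
Ratio = (1.4198/2.2222)^0.3514 = 0.6389^0.3514 ≈ 0.8543

ratio ≈ 0.85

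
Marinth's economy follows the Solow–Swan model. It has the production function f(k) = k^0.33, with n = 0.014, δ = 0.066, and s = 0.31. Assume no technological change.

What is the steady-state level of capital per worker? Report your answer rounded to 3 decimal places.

At the steady state, Δk = 0, so s·k^α = (n + δ)·k.
Rearranging, k^(1−α) = s / (n + δ).
k^0.67 = 0.31 / (0.014 + 0.066) = 0.31 / 0.080 = 3.8750
k* = 3.8750^(1/0.67) ≈ 7.5512

k* ≈ 7.551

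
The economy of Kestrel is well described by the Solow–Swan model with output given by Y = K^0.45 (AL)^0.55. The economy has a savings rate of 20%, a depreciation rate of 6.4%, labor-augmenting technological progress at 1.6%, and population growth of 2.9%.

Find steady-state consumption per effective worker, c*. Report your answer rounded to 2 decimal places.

In steady state, investment equals break-even investment: s·k^α = (n + g + δ)·k.
Dividing both sides by k: k^(1−α) = s / (n + g + δ).
k^0.55 = 0.20 / (0.029 + 0.016 + 0.064) = 0.20 / 0.109 = 1.8349
k* = 1.8349^(1/0.55) ≈ 3.0151
y* = (k*)^α = 3.0151^0.45 ≈ 1.6432
c* = (1 − s)·y* = (1 − 0.20) × 1.6432 ≈ 1.3146

c* ≈ 1.31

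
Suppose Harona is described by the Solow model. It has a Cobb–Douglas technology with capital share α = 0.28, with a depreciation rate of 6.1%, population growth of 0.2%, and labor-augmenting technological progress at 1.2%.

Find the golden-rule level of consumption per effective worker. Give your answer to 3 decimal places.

c_gold ≈ 1.202

At the golden rule, f'(k) = n + g + δ, so α·k^(α−1) = n + g + δ and k_gold = (α/(n + g + δ))^(1/(1−α)).
k_gold = (0.28/0.075)^(1/0.72) = 3.7333^1.3889 ≈ 6.2313
c_gold = f(k_gold) − (n + g + δ)·k_gold = 1.6691 − 0.075×6.2313 ≈ 1.2018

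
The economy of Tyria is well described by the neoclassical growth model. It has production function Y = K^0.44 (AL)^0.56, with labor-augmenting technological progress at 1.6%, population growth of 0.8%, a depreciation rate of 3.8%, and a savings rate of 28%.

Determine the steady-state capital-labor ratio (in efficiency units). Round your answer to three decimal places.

In steady state, investment equals break-even investment: s·k^α = (n + g + δ)·k.
Dividing both sides by k: k^(1−α) = s / (n + g + δ).
k^0.56 = 0.28 / (0.008 + 0.016 + 0.038) = 0.28 / 0.062 = 4.5161
k* = 4.5161^(1/0.56) ≈ 14.7646

k* = 14.765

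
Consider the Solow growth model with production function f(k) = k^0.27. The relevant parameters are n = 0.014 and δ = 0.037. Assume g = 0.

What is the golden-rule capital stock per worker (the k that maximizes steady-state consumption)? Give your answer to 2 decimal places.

k_gold ≈ 9.81

The golden rule sets f'(k) = n + δ, i.e. α·k^(α−1) = n + δ.
So k^(1−α) = α / (n + δ) = 0.27 / 0.051 = 5.2941.
k_gold = 5.2941^(1/0.73) ≈ 9.8061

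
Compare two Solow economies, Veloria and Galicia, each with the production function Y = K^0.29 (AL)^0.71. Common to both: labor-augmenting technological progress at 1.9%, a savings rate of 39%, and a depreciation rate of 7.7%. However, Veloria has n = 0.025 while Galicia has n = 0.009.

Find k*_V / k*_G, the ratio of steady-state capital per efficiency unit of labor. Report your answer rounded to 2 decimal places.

ratio ≈ 0.82

Steady-state k* = [s/(n + g + δ)]^(1/(1−α)), so the ratio is [ (s_V/(n + g + δ)_V) / (s_G/(n + g + δ)_G) ]^1.4085.
s_V/(n + g + δ)_V = 0.39/0.121 = 3.2231; s_G/(n + g + δ)_G = 0.39/0.105 = 3.7143.
Ratio = (3.2231/3.7143)^1.4085 = 0.8678^1.4085 ≈ 0.8190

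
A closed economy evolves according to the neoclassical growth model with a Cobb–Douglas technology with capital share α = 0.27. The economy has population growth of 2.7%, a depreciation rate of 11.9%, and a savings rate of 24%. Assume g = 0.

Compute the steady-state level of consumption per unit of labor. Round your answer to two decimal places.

c* ≈ 0.91

In steady state, investment equals break-even investment: s·k^α = (n + δ)·k.
Rearranging, k^(1−α) = s / (n + δ).
k^0.73 = 0.24 / (0.027 + 0.119) = 0.24 / 0.146 = 1.6438
k* = 1.6438^(1/0.73) ≈ 1.9755
y* = (k*)^α = 1.9755^0.27 ≈ 1.2018
c* = (1 − s)·y* = (1 − 0.24) × 1.2018 ≈ 0.9134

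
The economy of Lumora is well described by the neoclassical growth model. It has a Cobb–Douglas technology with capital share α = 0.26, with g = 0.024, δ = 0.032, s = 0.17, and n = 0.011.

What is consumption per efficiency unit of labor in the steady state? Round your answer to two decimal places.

Steady state requires s·f(k) = (n + g + δ)·k, i.e. s·k^α = (n + g + δ)·k.
Rearranging, k^(1−α) = s / (n + g + δ).
k^0.74 = 0.17 / (0.011 + 0.024 + 0.032) = 0.17 / 0.067 = 2.5373
k* = 2.5373^(1/0.74) ≈ 3.5192
y* = (k*)^α = 3.5192^0.26 ≈ 1.3870
c* = (1 − s)·y* = (1 − 0.17) × 1.3870 ≈ 1.1512

c* = 1.15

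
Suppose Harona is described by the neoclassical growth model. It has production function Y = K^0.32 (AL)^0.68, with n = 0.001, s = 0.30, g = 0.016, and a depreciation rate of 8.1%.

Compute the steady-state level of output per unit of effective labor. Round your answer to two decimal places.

y* ≈ 1.69

In steady state, investment equals break-even investment: s·k^α = (n + g + δ)·k.
Rearranging, k^(1−α) = s / (n + g + δ).
k^0.68 = 0.30 / (0.001 + 0.016 + 0.081) = 0.30 / 0.098 = 3.0612
k* = 3.0612^(1/0.68) ≈ 5.1826
y* = (k*)^α = 5.1826^0.32 ≈ 1.6930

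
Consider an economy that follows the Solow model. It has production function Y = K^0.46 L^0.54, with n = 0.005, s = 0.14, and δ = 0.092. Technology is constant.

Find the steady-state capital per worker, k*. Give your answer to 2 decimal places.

At the steady state, Δk = 0, so s·k^α = (n + δ)·k.
Rearranging, k^(1−α) = s / (n + δ).
k^0.54 = 0.14 / (0.005 + 0.092) = 0.14 / 0.097 = 1.4433
k* = 1.4433^(1/0.54) ≈ 1.9729

k* = 1.97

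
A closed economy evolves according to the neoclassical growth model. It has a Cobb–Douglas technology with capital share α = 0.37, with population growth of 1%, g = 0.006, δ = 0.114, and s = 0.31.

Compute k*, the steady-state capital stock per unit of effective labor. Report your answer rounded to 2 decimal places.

k* ≈ 3.97

At the steady state, Δk = 0, so s·k^α = (n + g + δ)·k.
Dividing both sides by k: k^(1−α) = s / (n + g + δ).
k^0.63 = 0.31 / (0.010 + 0.006 + 0.114) = 0.31 / 0.130 = 2.3846
k* = 2.3846^(1/0.63) ≈ 3.9726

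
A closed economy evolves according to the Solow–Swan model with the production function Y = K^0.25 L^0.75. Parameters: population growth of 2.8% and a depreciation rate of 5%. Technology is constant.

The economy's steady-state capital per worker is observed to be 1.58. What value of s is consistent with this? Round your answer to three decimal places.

At the steady state, Δk = 0, so s·k^α = (n + δ)·k.
So s / (n + δ) = (k*)^(1−α) = 1.58^0.75 = 1.4093.
Therefore s = 1.4093 × (n + δ) = 1.4093 × 0.078 = 0.1099.

s ≈ 0.110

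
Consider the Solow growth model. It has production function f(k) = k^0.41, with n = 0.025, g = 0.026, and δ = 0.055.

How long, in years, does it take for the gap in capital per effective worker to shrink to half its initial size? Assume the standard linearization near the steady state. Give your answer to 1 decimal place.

Near the steady state the convergence rate is λ = (1 − α)(n + g + δ).
λ = (1 − 0.41) × 0.106 = 0.59 × 0.106 = 0.06254
Half-life = ln 2 / λ = 0.6931 / 0.06254 ≈ 11.08 years

t_½ ≈ 11.1 years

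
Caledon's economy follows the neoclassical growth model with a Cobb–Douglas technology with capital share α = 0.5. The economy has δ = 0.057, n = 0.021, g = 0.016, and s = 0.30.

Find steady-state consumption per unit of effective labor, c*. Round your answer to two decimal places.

c* = 2.23

At the steady state, Δk = 0, so s·k^α = (n + g + δ)·k.
Rearranging, k^(1−α) = s / (n + g + δ).
k^0.5 = 0.30 / (0.021 + 0.016 + 0.057) = 0.30 / 0.094 = 3.1915
k* = 3.1915^(1/0.5) ≈ 10.1857
y* = (k*)^α = 10.1857^0.5 ≈ 3.1915
c* = (1 − s)·y* = (1 − 0.30) × 3.1915 ≈ 2.2341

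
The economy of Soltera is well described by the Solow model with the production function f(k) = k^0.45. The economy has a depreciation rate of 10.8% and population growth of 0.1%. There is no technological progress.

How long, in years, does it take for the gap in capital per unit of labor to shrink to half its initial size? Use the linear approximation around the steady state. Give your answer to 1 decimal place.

Near the steady state the convergence rate is λ = (1 − α)(n + δ).
λ = (1 − 0.45) × 0.109 = 0.55 × 0.109 = 0.05995
Half-life = ln 2 / λ = 0.6931 / 0.05995 ≈ 11.56 years

about 11.6 years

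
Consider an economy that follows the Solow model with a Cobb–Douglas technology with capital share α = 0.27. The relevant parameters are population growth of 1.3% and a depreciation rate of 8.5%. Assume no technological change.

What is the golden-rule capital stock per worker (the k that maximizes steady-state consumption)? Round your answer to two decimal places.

k_gold ≈ 4.01

The golden rule sets f'(k) = n + δ, i.e. α·k^(α−1) = n + δ.
So k^(1−α) = α / (n + δ) = 0.27 / 0.098 = 2.7551.
k_gold = 2.7551^(1/0.73) ≈ 4.0080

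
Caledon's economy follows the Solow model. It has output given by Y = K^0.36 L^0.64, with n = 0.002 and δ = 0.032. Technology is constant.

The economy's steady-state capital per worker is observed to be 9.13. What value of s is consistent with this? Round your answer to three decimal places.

s ≈ 0.140

In steady state, investment equals break-even investment: s·k^α = (n + δ)·k.
So s / (n + δ) = (k*)^(1−α) = 9.13^0.64 = 4.1181.
Therefore s = 4.1181 × (n + δ) = 4.1181 × 0.034 = 0.1400.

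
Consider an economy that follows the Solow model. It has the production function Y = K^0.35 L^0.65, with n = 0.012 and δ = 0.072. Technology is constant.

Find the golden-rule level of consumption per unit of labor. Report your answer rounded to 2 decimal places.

At the golden rule, f'(k) = n + δ, so α·k^(α−1) = n + δ and k_gold = (α/(n + δ))^(1/(1−α)).
k_gold = (0.35/0.084)^(1/0.65) = 4.1667^1.5385 ≈ 8.9857
c_gold = f(k_gold) − (n + δ)·k_gold = 2.1565 − 0.084×8.9857 ≈ 1.4017

c_gold ≈ 1.40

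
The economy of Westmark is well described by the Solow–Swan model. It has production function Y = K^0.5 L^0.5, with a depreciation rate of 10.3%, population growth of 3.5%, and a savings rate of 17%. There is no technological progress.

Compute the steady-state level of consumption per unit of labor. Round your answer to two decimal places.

In steady state, investment equals break-even investment: s·k^α = (n + δ)·k.
Rearranging, k^(1−α) = s / (n + δ).
k^0.5 = 0.17 / (0.035 + 0.103) = 0.17 / 0.138 = 1.2319
k* = 1.2319^(1/0.5) ≈ 1.5176
y* = (k*)^α = 1.5176^0.5 ≈ 1.2319
c* = (1 − s)·y* = (1 − 0.17) × 1.2319 ≈ 1.0225

c* = 1.02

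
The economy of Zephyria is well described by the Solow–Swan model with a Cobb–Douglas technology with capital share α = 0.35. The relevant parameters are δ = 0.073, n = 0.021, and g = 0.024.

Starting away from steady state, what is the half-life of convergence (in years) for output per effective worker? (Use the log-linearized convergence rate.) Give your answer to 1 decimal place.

Near the steady state the convergence rate is λ = (1 − α)(n + g + δ).
λ = (1 − 0.35) × 0.118 = 0.65 × 0.118 = 0.0767
Half-life = ln 2 / λ = 0.6931 / 0.0767 ≈ 9.04 years

t_½ ≈ 9.0 years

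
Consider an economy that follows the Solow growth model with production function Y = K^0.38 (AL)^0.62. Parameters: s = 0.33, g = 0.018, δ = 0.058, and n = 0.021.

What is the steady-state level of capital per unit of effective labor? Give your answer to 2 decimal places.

At the steady state, Δk = 0, so s·k^α = (n + g + δ)·k.
Dividing both sides by k: k^(1−α) = s / (n + g + δ).
k^0.62 = 0.33 / (0.021 + 0.018 + 0.058) = 0.33 / 0.097 = 3.4021
k* = 3.4021^(1/0.62) ≈ 7.2054

k* = 7.21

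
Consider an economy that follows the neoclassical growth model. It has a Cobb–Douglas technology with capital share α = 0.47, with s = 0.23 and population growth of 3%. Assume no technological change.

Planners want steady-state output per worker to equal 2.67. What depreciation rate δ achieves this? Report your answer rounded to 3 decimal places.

In steady state, investment equals break-even investment: s·k^α = (n + δ)·k.
Since y* = [s/(n + δ)]^(α/(1−α)), we have s/(n + δ) = (y*)^((1−α)/α) = 2.67^1.1277 = 3.0268.
Therefore n + δ = s / 3.0268 = 0.23 / 3.0268 = 0.0760, so δ = 0.0760 − 0.030 = 0.0460.

δ ≈ 0.046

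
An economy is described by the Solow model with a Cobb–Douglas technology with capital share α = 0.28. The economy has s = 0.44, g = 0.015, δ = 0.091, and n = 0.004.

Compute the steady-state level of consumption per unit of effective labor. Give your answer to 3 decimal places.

c* ≈ 0.960

At the steady state, Δk = 0, so s·k^α = (n + g + δ)·k.
Rearranging, k^(1−α) = s / (n + g + δ).
k^0.72 = 0.44 / (0.004 + 0.015 + 0.091) = 0.44 / 0.110 = 4.0000
k* = 4.0000^(1/0.72) ≈ 6.8580
y* = (k*)^α = 6.8580^0.28 ≈ 1.7145
c* = (1 − s)·y* = (1 − 0.44) × 1.7145 ≈ 0.9601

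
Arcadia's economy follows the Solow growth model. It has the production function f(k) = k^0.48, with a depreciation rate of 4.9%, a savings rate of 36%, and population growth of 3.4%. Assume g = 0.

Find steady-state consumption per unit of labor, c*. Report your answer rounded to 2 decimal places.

c* ≈ 2.48

In steady state, investment equals break-even investment: s·k^α = (n + δ)·k.
Dividing both sides by k: k^(1−α) = s / (n + δ).
k^0.52 = 0.36 / (0.034 + 0.049) = 0.36 / 0.083 = 4.3373
k* = 4.3373^(1/0.52) ≈ 16.8044
y* = (k*)^α = 16.8044^0.48 ≈ 3.8744
c* = (1 − s)·y* = (1 − 0.36) × 3.8744 ≈ 2.4796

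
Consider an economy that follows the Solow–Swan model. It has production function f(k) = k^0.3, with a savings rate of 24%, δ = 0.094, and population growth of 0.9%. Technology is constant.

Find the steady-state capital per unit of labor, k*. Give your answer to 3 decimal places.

k* ≈ 3.348

Steady state requires s·f(k) = (n + δ)·k, i.e. s·k^α = (n + δ)·k.
Rearranging, k^(1−α) = s / (n + δ).
k^0.7 = 0.24 / (0.009 + 0.094) = 0.24 / 0.103 = 2.3301
k* = 2.3301^(1/0.7) ≈ 3.3483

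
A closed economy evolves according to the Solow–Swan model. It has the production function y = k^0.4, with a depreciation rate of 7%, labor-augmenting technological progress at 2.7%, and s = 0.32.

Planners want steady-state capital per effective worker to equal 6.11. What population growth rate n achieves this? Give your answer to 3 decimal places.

At the steady state, Δk = 0, so s·k^α = (n + g + δ)·k.
So s / (n + g + δ) = (k*)^(1−α) = 6.11^0.6 = 2.9623.
Therefore n + g + δ = s / 2.9623 = 0.32 / 2.9623 = 0.1080, so n = 0.1080 − 0.097 = 0.0110.

n ≈ 0.011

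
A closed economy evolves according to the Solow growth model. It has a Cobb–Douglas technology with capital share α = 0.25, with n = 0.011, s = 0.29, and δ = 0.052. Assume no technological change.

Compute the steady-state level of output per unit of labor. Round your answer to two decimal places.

y* ≈ 1.66

At the steady state, Δk = 0, so s·k^α = (n + δ)·k.
Rearranging, k^(1−α) = s / (n + δ).
k^0.75 = 0.29 / (0.011 + 0.052) = 0.29 / 0.063 = 4.6032
k* = 4.6032^(1/0.75) ≈ 7.6574
y* = (k*)^α = 7.6574^0.25 ≈ 1.6635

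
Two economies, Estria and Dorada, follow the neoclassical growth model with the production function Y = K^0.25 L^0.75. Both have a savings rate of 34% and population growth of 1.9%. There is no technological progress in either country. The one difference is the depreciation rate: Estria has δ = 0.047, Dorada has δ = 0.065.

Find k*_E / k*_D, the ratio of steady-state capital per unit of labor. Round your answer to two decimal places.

ratio ≈ 1.38

Steady-state k* = [s/(n + δ)]^(1/(1−α)), so the ratio is [ (s_E/(n + δ)_E) / (s_D/(n + δ)_D) ]^1.3333.
s_E/(n + δ)_E = 0.34/0.066 = 5.1515; s_D/(n + δ)_D = 0.34/0.084 = 4.0476.
Ratio = (5.1515/4.0476)^1.3333 = 1.2727^1.3333 ≈ 1.3792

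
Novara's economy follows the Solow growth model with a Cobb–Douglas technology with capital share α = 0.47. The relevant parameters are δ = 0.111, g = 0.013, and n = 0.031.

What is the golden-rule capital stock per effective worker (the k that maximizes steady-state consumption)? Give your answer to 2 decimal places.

The golden rule sets f'(k) = n + g + δ, i.e. α·k^(α−1) = n + g + δ.
So k^(1−α) = α / (n + g + δ) = 0.47 / 0.155 = 3.0323.
k_gold = 3.0323^(1/0.53) ≈ 8.1097

k_gold ≈ 8.11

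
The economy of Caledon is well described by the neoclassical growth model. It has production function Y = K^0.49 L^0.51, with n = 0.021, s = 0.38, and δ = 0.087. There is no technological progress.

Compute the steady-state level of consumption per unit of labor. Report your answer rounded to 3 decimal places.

c* = 2.076

At the steady state, Δk = 0, so s·k^α = (n + δ)·k.
Dividing both sides by k: k^(1−α) = s / (n + δ).
k^0.51 = 0.38 / (0.021 + 0.087) = 0.38 / 0.108 = 3.5185
k* = 3.5185^(1/0.51) ≈ 11.7839
y* = (k*)^α = 11.7839^0.49 ≈ 3.3491
c* = (1 − s)·y* = (1 − 0.38) × 3.3491 ≈ 2.0764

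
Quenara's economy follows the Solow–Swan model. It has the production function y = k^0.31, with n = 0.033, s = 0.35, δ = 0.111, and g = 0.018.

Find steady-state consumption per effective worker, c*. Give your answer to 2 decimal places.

c* = 0.92

Steady state requires s·f(k) = (n + g + δ)·k, i.e. s·k^α = (n + g + δ)·k.
Rearranging, k^(1−α) = s / (n + g + δ).
k^0.69 = 0.35 / (0.033 + 0.018 + 0.111) = 0.35 / 0.162 = 2.1605
k* = 2.1605^(1/0.69) ≈ 3.0539
y* = (k*)^α = 3.0539^0.31 ≈ 1.4135
c* = (1 − s)·y* = (1 − 0.35) × 1.4135 ≈ 0.9188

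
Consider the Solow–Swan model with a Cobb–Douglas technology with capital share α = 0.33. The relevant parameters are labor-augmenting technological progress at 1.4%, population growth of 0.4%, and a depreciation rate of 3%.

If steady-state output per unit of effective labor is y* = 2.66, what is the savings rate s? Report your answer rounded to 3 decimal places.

s ≈ 0.350

In steady state, investment equals break-even investment: s·k^α = (n + g + δ)·k.
Since y* = [s/(n + g + δ)]^(α/(1−α)), we have s/(n + g + δ) = (y*)^((1−α)/α) = 2.66^2.0303 = 7.2885.
Therefore s = 7.2885 × (n + g + δ) = 7.2885 × 0.048 = 0.3498.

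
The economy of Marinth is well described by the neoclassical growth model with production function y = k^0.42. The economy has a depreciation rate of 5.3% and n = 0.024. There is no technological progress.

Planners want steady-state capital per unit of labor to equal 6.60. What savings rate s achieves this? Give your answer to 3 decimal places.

At the steady state, Δk = 0, so s·k^α = (n + δ)·k.
So s / (n + δ) = (k*)^(1−α) = 6.60^0.58 = 2.9877.
Therefore s = 2.9877 × (n + δ) = 2.9877 × 0.077 = 0.2301.

s ≈ 0.230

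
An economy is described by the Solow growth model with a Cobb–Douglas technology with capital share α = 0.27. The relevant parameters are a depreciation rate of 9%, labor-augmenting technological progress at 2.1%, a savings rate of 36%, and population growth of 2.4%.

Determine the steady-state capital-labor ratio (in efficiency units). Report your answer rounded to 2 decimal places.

k* = 3.83

At the steady state, Δk = 0, so s·k^α = (n + g + δ)·k.
Dividing both sides by k: k^(1−α) = s / (n + g + δ).
k^0.73 = 0.36 / (0.024 + 0.021 + 0.090) = 0.36 / 0.135 = 2.6667
k* = 2.6667^(1/0.73) ≈ 3.8329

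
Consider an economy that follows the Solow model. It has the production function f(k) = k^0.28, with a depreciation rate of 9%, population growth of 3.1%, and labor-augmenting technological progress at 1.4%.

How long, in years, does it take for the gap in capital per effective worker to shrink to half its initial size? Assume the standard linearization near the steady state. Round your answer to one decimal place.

about 7.1 years

Near the steady state the convergence rate is λ = (1 − α)(n + g + δ).
λ = (1 − 0.28) × 0.135 = 0.72 × 0.135 = 0.0972
Half-life = ln 2 / λ = 0.6931 / 0.0972 ≈ 7.13 years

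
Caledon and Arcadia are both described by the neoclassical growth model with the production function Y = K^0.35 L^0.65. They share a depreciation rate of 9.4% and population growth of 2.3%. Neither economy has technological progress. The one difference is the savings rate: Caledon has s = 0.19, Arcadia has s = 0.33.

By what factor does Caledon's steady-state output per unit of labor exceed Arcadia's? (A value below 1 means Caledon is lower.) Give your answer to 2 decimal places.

Steady-state y* = [s/(n + δ)]^(α/(1−α)), so the ratio is [ (s_C/(n + δ)_C) / (s_A/(n + δ)_A) ]^0.5385.
s_C/(n + δ)_C = 0.19/0.117 = 1.6239; s_A/(n + δ)_A = 0.33/0.117 = 2.8205.
Ratio = (1.6239/2.8205)^0.5385 = 0.5757^0.5385 ≈ 0.7428

ratio ≈ 0.74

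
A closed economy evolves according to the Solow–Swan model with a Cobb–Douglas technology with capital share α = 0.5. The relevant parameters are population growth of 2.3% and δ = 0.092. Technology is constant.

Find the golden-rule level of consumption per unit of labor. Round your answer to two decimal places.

At the golden rule, f'(k) = n + δ, so α·k^(α−1) = n + δ and k_gold = (α/(n + δ))^(1/(1−α)).
k_gold = (0.5/0.115)^(1/0.5) = 4.3478^2 ≈ 18.9034
c_gold = f(k_gold) − (n + δ)·k_gold = 4.3478 − 0.115×18.9034 ≈ 2.1739

c_gold ≈ 2.17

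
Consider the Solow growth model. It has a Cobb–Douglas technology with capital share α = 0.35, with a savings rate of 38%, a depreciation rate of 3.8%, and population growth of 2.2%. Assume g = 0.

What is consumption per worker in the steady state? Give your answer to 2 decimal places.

At the steady state, Δk = 0, so s·k^α = (n + δ)·k.
Dividing both sides by k: k^(1−α) = s / (n + δ).
k^0.65 = 0.38 / (0.022 + 0.038) = 0.38 / 0.060 = 6.3333
k* = 6.3333^(1/0.65) ≈ 17.1111
y* = (k*)^α = 17.1111^0.35 ≈ 2.7018
c* = (1 − s)·y* = (1 − 0.38) × 2.7018 ≈ 1.6751

c* = 1.68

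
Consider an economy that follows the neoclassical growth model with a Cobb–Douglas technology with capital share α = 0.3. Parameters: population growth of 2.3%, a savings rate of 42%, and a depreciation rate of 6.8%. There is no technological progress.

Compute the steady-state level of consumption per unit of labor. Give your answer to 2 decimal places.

c* ≈ 1.12

At the steady state, Δk = 0, so s·k^α = (n + δ)·k.
Rearranging, k^(1−α) = s / (n + δ).
k^0.7 = 0.42 / (0.023 + 0.068) = 0.42 / 0.091 = 4.6154
k* = 4.6154^(1/0.7) ≈ 8.8894
y* = (k*)^α = 8.8894^0.3 ≈ 1.9260
c* = (1 − s)·y* = (1 − 0.42) × 1.9260 ≈ 1.1171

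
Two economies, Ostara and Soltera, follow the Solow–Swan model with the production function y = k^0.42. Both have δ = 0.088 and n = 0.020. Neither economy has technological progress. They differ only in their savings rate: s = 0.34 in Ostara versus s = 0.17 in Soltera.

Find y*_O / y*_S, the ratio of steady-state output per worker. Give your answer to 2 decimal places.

ratio ≈ 1.65

Steady-state y* = [s/(n + δ)]^(α/(1−α)), so the ratio is [ (s_O/(n + δ)_O) / (s_S/(n + δ)_S) ]^0.7241.
s_O/(n + δ)_O = 0.34/0.108 = 3.1481; s_S/(n + δ)_S = 0.17/0.108 = 1.5741.
Ratio = (3.1481/1.5741)^0.7241 = 1.9999^0.7241 ≈ 1.6518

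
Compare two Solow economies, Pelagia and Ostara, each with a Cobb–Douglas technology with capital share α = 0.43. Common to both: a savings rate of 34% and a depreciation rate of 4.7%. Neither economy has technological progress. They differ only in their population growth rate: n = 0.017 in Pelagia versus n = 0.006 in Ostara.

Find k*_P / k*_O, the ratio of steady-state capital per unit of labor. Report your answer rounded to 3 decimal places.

k*_P / k*_O ≈ 0.718

Steady-state k* = [s/(n + δ)]^(1/(1−α)), so the ratio is [ (s_P/(n + δ)_P) / (s_O/(n + δ)_O) ]^1.7544.
s_P/(n + δ)_P = 0.34/0.064 = 5.3125; s_O/(n + δ)_O = 0.34/0.053 = 6.4151.
Ratio = (5.3125/6.4151)^1.7544 = 0.8281^1.7544 ≈ 0.7183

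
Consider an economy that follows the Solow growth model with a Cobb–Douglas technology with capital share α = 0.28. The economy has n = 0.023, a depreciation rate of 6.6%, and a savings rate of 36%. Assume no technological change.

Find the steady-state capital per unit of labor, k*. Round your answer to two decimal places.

k* ≈ 6.97

In steady state, investment equals break-even investment: s·k^α = (n + δ)·k.
Rearranging, k^(1−α) = s / (n + δ).
k^0.72 = 0.36 / (0.023 + 0.066) = 0.36 / 0.089 = 4.0449
k* = 4.0449^(1/0.72) ≈ 6.9651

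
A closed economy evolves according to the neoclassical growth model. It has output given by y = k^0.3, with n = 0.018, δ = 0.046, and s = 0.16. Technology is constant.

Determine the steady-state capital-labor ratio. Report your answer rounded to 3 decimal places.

Steady state requires s·f(k) = (n + δ)·k, i.e. s·k^α = (n + δ)·k.
Rearranging, k^(1−α) = s / (n + δ).
k^0.7 = 0.16 / (0.018 + 0.046) = 0.16 / 0.064 = 2.5000
k* = 2.5000^(1/0.7) ≈ 3.7024

k* = 3.702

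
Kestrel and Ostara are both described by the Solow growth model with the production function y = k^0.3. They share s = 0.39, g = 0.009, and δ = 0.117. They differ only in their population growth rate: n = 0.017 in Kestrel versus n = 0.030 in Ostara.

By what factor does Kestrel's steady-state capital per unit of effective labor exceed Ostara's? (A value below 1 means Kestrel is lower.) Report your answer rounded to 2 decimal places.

k*_K / k*_O ≈ 1.13

Steady-state k* = [s/(n + g + δ)]^(1/(1−α)), so the ratio is [ (s_K/(n + g + δ)_K) / (s_O/(n + g + δ)_O) ]^1.4286.
s_K/(n + g + δ)_K = 0.39/0.143 = 2.7273; s_O/(n + g + δ)_O = 0.39/0.156 = 2.5000.
Ratio = (2.7273/2.5000)^1.4286 = 1.0909^1.4286 ≈ 1.1323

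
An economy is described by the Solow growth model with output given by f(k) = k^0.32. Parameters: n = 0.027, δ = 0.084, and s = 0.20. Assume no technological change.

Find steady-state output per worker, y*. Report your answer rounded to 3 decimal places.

y* = 1.319

Steady state requires s·f(k) = (n + δ)·k, i.e. s·k^α = (n + δ)·k.
Dividing both sides by k: k^(1−α) = s / (n + δ).
k^0.68 = 0.20 / (0.027 + 0.084) = 0.20 / 0.111 = 1.8018
k* = 1.8018^(1/0.68) ≈ 2.3771
y* = (k*)^α = 2.3771^0.32 ≈ 1.3193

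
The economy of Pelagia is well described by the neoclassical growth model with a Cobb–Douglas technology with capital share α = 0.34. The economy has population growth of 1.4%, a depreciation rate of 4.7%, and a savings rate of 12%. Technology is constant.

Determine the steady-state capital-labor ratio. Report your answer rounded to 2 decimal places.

k* = 2.79

In steady state, investment equals break-even investment: s·k^α = (n + δ)·k.
Dividing both sides by k: k^(1−α) = s / (n + δ).
k^0.66 = 0.12 / (0.014 + 0.047) = 0.12 / 0.061 = 1.9672
k* = 1.9672^(1/0.66) ≈ 2.7876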